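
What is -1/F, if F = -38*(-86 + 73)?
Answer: -1/494 ≈ -0.0020243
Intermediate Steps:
F = 494 (F = -38*(-13) = 494)
-1/F = -1/494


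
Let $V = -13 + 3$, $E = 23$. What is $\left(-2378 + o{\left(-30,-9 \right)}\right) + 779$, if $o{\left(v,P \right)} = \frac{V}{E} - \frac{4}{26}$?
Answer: $- \frac{478277}{299} \approx -1599.6$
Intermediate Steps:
$V = -10$
$o{\left(v,P \right)} = - \frac{176}{299}$ ($o{\left(v,P \right)} = - \frac{10}{23} - \frac{4}{26} = \left(-10\right) \frac{1}{23} - \frac{2}{13} = - \frac{10}{23} - \frac{2}{13} = - \frac{176}{299}$)
$\left(-2378 + o{\left(-30,-9 \right)}\right) + 779 = \left(-2378 - \frac{176}{299}\right) + 779 = - \frac{711198}{299} + 779 = - \frac{478277}{299}$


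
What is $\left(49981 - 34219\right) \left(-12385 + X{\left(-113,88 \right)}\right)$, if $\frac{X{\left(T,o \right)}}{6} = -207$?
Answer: $-214788774$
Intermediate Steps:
$X{\left(T,o \right)} = -1242$ ($X{\left(T,o \right)} = 6 \left(-207\right) = -1242$)
$\left(49981 - 34219\right) \left(-12385 + X{\left(-113,88 \right)}\right) = \left(49981 - 34219\right) \left(-12385 - 1242\right) = 15762 \left(-13627\right) = -214788774$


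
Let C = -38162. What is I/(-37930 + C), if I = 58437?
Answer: -19479/25364 ≈ -0.76798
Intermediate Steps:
I/(-37930 + C) = 58437/(-37930 - 38162) = 58437/(-76092) = 58437*(-1/76092) = -19479/25364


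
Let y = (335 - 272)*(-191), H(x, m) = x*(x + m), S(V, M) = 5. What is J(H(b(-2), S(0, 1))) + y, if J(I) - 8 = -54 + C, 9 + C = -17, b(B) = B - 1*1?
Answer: -12105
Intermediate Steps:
b(B) = -1 + B (b(B) = B - 1 = -1 + B)
C = -26 (C = -9 - 17 = -26)
H(x, m) = x*(m + x)
J(I) = -72 (J(I) = 8 + (-54 - 26) = 8 - 80 = -72)
y = -12033 (y = 63*(-191) = -12033)
J(H(b(-2), S(0, 1))) + y = -72 - 12033 = -12105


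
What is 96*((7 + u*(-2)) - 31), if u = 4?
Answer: -3072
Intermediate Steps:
96*((7 + u*(-2)) - 31) = 96*((7 + 4*(-2)) - 31) = 96*((7 - 8) - 31) = 96*(-1 - 31) = 96*(-32) = -3072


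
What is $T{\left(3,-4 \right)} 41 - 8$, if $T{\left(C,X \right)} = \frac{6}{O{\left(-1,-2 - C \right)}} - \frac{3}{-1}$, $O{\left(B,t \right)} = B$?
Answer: $-131$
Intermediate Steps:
$T{\left(C,X \right)} = -3$ ($T{\left(C,X \right)} = \frac{6}{-1} - \frac{3}{-1} = 6 \left(-1\right) - -3 = -6 + 3 = -3$)
$T{\left(3,-4 \right)} 41 - 8 = \left(-3\right) 41 - 8 = -123 - 8 = -131$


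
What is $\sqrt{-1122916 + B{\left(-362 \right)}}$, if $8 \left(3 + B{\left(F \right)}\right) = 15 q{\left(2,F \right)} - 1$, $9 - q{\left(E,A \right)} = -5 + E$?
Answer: $\frac{i \sqrt{17966346}}{4} \approx 1059.7 i$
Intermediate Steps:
$q{\left(E,A \right)} = 14 - E$ ($q{\left(E,A \right)} = 9 - \left(-5 + E\right) = 14 - E$)
$B{\left(F \right)} = \frac{155}{8}$ ($B{\left(F \right)} = -3 + \frac{15 \left(14 - 2\right) - 1}{8} = -3 + \frac{15 \cdot 12 - 1}{8} = -3 + \frac{180 - 1}{8} = -3 + \frac{1}{8} \cdot 179 = -3 + \frac{179}{8} = \frac{155}{8}$)
$\sqrt{-1122916 + B{\left(-362 \right)}} = \sqrt{-1122916 + \frac{155}{8}} = \sqrt{- \frac{8983173}{8}} = \frac{i \sqrt{17966346}}{4}$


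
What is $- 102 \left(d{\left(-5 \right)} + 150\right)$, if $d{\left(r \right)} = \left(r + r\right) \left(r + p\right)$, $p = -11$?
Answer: $-31620$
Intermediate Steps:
$d{\left(r \right)} = 2 r \left(-11 + r\right)$ ($d{\left(r \right)} = \left(r + r\right) \left(r - 11\right) = 2 r \left(-11 + r\right)$)
$- 102 \left(d{\left(-5 \right)} + 150\right) = - 102 \left(2 \left(-5\right) \left(-11 - 5\right) + 150\right) = - 102 \left(2 \left(-5\right) \left(-16\right) + 150\right) = - 102 \left(160 + 150\right) = \left(-102\right) 310 = -31620$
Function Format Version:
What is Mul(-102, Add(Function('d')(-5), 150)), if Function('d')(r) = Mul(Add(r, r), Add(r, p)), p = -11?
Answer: -31620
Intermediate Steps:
Function('d')(r) = Mul(2, r, Add(-11, r)) (Function('d')(r) = Mul(Add(r, r), Add(r, -11)) = Mul(Mul(2, r), Add(-11, r)) = Mul(2, r, Add(-11, r)))
Mul(-102, Add(Function('d')(-5), 150)) = Mul(-102, Add(Mul(2, -5, Add(-11, -5)), 150)) = Mul(-102, Add(Mul(2, -5, -16), 150)) = Mul(-102, Add(160, 150)) = Mul(-102, 310) = -31620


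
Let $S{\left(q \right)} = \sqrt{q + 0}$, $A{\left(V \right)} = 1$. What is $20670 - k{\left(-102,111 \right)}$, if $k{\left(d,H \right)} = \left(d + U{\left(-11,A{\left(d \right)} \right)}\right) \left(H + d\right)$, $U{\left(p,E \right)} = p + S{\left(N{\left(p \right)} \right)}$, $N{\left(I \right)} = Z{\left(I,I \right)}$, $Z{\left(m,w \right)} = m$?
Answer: $21687 - 9 i \sqrt{11} \approx 21687.0 - 29.85 i$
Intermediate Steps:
$N{\left(I \right)} = I$
$S{\left(q \right)} = \sqrt{q}$
$U{\left(p,E \right)} = p + \sqrt{p}$
$k{\left(d,H \right)} = \left(H + d\right) \left(-11 + d + i \sqrt{11}\right)$ ($k{\left(d,H \right)} = \left(d - \left(11 - \sqrt{-11}\right)\right) \left(H + d\right) = \left(d - \left(11 - i \sqrt{11}\right)\right) \left(H + d\right) = \left(-11 + d + i \sqrt{11}\right) \left(H + d\right) = \left(H + d\right) \left(-11 + d + i \sqrt{11}\right)$)
$20670 - k{\left(-102,111 \right)} = 20670 - \left(\left(-102\right)^{2} + 111 \left(-102\right) - 111 \left(11 - i \sqrt{11}\right) - - 102 \left(11 - i \sqrt{11}\right)\right) = 20670 - \left(10404 - 11322 - \left(1221 - 111 i \sqrt{11}\right) + \left(1122 - 102 i \sqrt{11}\right)\right) = 20670 - \left(-1017 + 9 i \sqrt{11}\right) = 20670 + \left(1017 - 9 i \sqrt{11}\right) = 21687 - 9 i \sqrt{11}$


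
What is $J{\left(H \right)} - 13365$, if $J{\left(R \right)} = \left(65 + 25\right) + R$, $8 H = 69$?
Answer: $- \frac{106131}{8} \approx -13266.0$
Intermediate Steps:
$H = \frac{69}{8}$ ($H = \frac{1}{8} \cdot 69 = \frac{69}{8} \approx 8.625$)
$J{\left(R \right)} = 90 + R$
$J{\left(H \right)} - 13365 = \left(90 + \frac{69}{8}\right) - 13365 = \frac{789}{8} - 13365 = - \frac{106131}{8}$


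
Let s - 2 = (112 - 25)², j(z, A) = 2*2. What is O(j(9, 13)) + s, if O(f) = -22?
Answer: 7549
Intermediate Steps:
j(z, A) = 4
s = 7571 (s = 2 + (112 - 25)² = 2 + 87² = 2 + 7569 = 7571)
O(j(9, 13)) + s = -22 + 7571 = 7549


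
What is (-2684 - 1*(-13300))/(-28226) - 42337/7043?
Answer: -634886325/99397859 ≈ -6.3873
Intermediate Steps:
(-2684 - 1*(-13300))/(-28226) - 42337/7043 = (-2684 + 13300)*(-1/28226) - 42337*1/7043 = 10616*(-1/28226) - 42337/7043 = -5308/14113 - 42337/7043 = -634886325/99397859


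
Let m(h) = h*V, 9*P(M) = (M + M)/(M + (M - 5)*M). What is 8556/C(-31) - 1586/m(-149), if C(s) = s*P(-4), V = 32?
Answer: 23688217/2384 ≈ 9936.3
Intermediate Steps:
P(M) = 2*M/(9*(M + M*(-5 + M))) (P(M) = ((M + M)/(M + (M - 5)*M))/9 = ((2*M)/(M + (-5 + M)*M))/9 = ((2*M)/(M + M*(-5 + M)))/9 = (2*M/(M + M*(-5 + M)))/9 = 2*M/(9*(M + M*(-5 + M))))
m(h) = 32*h (m(h) = h*32 = 32*h)
C(s) = -s/36 (C(s) = s*(2/(9*(-4 - 4))) = s*((2/9)/(-8)) = s*((2/9)*(-⅛)) = s*(-1/36) = -s/36)
8556/C(-31) - 1586/m(-149) = 8556/((-1/36*(-31))) - 1586/(32*(-149)) = 8556/(31/36) - 1586/(-4768) = 8556*(36/31) - 1586*(-1/4768) = 9936 + 793/2384 = 23688217/2384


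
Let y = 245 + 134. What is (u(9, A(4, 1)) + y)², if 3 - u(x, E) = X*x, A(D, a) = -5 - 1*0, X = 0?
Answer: 145924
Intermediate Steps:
A(D, a) = -5 (A(D, a) = -5 + 0 = -5)
y = 379
u(x, E) = 3 (u(x, E) = 3 - 0*x = 3 - 1*0 = 3 + 0 = 3)
(u(9, A(4, 1)) + y)² = (3 + 379)² = 382² = 145924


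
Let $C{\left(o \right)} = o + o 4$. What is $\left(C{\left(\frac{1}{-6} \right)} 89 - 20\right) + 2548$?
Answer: $\frac{14723}{6} \approx 2453.8$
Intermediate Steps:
$C{\left(o \right)} = 5 o$ ($C{\left(o \right)} = o + 4 o = 5 o$)
$\left(C{\left(\frac{1}{-6} \right)} 89 - 20\right) + 2548 = \left(\frac{5}{-6} \cdot 89 - 20\right) + 2548 = \left(5 \left(- \frac{1}{6}\right) 89 - 20\right) + 2548 = \left(\left(- \frac{5}{6}\right) 89 - 20\right) + 2548 = \left(- \frac{445}{6} - 20\right) + 2548 = - \frac{565}{6} + 2548 = \frac{14723}{6}$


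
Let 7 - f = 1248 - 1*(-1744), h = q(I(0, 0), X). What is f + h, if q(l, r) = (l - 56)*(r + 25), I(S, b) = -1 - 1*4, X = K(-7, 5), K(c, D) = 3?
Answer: -4693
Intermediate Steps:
X = 3
I(S, b) = -5 (I(S, b) = -1 - 4 = -5)
q(l, r) = (-56 + l)*(25 + r)
h = -1708 (h = -1400 - 56*3 + 25*(-5) - 5*3 = -1400 - 168 - 125 - 15 = -1708)
f = -2985 (f = 7 - (1248 - 1*(-1744)) = 7 - (1248 + 1744) = 7 - 1*2992 = 7 - 2992 = -2985)
f + h = -2985 - 1708 = -4693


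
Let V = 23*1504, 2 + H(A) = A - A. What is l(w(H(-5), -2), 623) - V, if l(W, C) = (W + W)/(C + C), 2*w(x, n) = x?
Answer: -21550817/623 ≈ -34592.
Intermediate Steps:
H(A) = -2 (H(A) = -2 + (A - A) = -2 + 0 = -2)
w(x, n) = x/2
l(W, C) = W/C (l(W, C) = (2*W)/((2*C)) = (2*W)*(1/(2*C)) = W/C)
V = 34592
l(w(H(-5), -2), 623) - V = ((½)*(-2))/623 - 1*34592 = -1*1/623 - 34592 = -1/623 - 34592 = -21550817/623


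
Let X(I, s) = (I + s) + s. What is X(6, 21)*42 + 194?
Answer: 2210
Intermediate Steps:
X(I, s) = I + 2*s
X(6, 21)*42 + 194 = (6 + 2*21)*42 + 194 = (6 + 42)*42 + 194 = 48*42 + 194 = 2016 + 194 = 2210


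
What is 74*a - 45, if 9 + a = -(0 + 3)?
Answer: -933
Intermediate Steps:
a = -12 (a = -9 - (0 + 3) = -9 - 1*3 = -9 - 3 = -12)
74*a - 45 = 74*(-12) - 45 = -888 - 45 = -933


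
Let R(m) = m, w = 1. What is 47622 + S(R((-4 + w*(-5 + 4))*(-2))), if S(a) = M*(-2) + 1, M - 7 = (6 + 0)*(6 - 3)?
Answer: 47573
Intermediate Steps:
M = 25 (M = 7 + (6 + 0)*(6 - 3) = 7 + 6*3 = 7 + 18 = 25)
S(a) = -49 (S(a) = 25*(-2) + 1 = -50 + 1 = -49)
47622 + S(R((-4 + w*(-5 + 4))*(-2))) = 47622 - 49 = 47573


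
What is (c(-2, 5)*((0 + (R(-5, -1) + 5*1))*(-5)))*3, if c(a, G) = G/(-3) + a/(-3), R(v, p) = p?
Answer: 60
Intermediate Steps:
c(a, G) = -G/3 - a/3 (c(a, G) = G*(-⅓) + a*(-⅓) = -G/3 - a/3)
(c(-2, 5)*((0 + (R(-5, -1) + 5*1))*(-5)))*3 = ((-⅓*5 - ⅓*(-2))*((0 + (-1 + 5*1))*(-5)))*3 = ((-5/3 + ⅔)*((0 + (-1 + 5))*(-5)))*3 = -(0 + 4)*(-5)*3 = -4*(-5)*3 = -1*(-20)*3 = 20*3 = 60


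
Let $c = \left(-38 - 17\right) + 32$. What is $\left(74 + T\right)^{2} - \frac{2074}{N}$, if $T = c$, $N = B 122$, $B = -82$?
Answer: $\frac{213299}{82} \approx 2601.2$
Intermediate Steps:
$N = -10004$ ($N = \left(-82\right) 122 = -10004$)
$c = -23$ ($c = -55 + 32 = -23$)
$T = -23$
$\left(74 + T\right)^{2} - \frac{2074}{N} = \left(74 - 23\right)^{2} - \frac{2074}{-10004} = 51^{2} - - \frac{17}{82} = 2601 + \frac{17}{82} = \frac{213299}{82}$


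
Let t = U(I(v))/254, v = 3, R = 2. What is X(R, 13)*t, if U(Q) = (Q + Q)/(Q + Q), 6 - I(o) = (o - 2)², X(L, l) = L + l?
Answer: 15/254 ≈ 0.059055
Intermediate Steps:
I(o) = 6 - (-2 + o)² (I(o) = 6 - (o - 2)² = 6 - (-2 + o)²)
U(Q) = 1 (U(Q) = (2*Q)/((2*Q)) = (2*Q)*(1/(2*Q)) = 1)
t = 1/254 ≈ 0.0039370
X(R, 13)*t = (2 + 13)*(1/254) = 15*(1/254) = 15/254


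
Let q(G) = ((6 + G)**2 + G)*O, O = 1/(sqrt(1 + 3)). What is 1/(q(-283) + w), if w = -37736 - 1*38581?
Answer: -1/38094 ≈ -2.6251e-5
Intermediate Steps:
w = -76317 (w = -37736 - 38581 = -76317)
O = 1/2 (O = 1/(sqrt(4)) = 1/2 ≈ 0.50000)
q(G) = G/2 + (6 + G)**2/2 (q(G) = ((6 + G)**2 + G)*(1/2) = (G + (6 + G)**2)*(1/2) = G/2 + (6 + G)**2/2)
1/(q(-283) + w) = 1/(((1/2)*(-283) + (6 - 283)**2/2) - 76317) = 1/((-283/2 + (1/2)*(-277)**2) - 76317) = 1/((-283/2 + (1/2)*76729) - 76317) = 1/((-283/2 + 76729/2) - 76317) = 1/(38223 - 76317) = 1/(-38094) = -1/38094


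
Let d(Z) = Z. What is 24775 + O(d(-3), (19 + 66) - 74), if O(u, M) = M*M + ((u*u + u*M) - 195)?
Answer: 24677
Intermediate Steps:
O(u, M) = -195 + M**2 + u**2 + M*u (O(u, M) = M**2 + ((u**2 + M*u) - 195) = M**2 + (-195 + u**2 + M*u) = -195 + M**2 + u**2 + M*u)
24775 + O(d(-3), (19 + 66) - 74) = 24775 + (-195 + ((19 + 66) - 74)**2 + (-3)**2 + ((19 + 66) - 74)*(-3)) = 24775 + (-195 + (85 - 74)**2 + 9 + (85 - 74)*(-3)) = 24775 + (-195 + 11**2 + 9 + 11*(-3)) = 24775 + (-195 + 121 + 9 - 33) = 24775 - 98 = 24677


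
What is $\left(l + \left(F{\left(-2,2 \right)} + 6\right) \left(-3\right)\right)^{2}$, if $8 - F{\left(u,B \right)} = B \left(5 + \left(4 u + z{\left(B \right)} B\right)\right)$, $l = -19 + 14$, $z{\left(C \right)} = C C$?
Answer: $289$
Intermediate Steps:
$z{\left(C \right)} = C^{2}$
$l = -5$
$F{\left(u,B \right)} = 8 - B \left(5 + B^{3} + 4 u\right)$ ($F{\left(u,B \right)} = 8 - B \left(5 + \left(4 u + B^{2} B\right)\right) = 8 - B \left(5 + \left(4 u + B^{3}\right)\right) = 8 - B \left(5 + \left(B^{3} + 4 u\right)\right) = 8 - B \left(5 + B^{3} + 4 u\right)$)
$\left(l + \left(F{\left(-2,2 \right)} + 6\right) \left(-3\right)\right)^{2} = \left(-5 + \left(\left(8 - 2^{4} - 10 - 8 \left(-2\right)\right) + 6\right) \left(-3\right)\right)^{2} = \left(-5 + \left(\left(8 - 16 - 10 + 16\right) + 6\right) \left(-3\right)\right)^{2} = \left(-5 + \left(-2 + 6\right) \left(-3\right)\right)^{2} = \left(-5 + 4 \left(-3\right)\right)^{2} = \left(-5 - 12\right)^{2} = \left(-17\right)^{2} = 289$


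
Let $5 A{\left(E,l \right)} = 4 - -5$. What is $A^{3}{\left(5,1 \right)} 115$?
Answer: $\frac{16767}{25} \approx 670.68$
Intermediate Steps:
$A{\left(E,l \right)} = \frac{9}{5}$ ($A{\left(E,l \right)} = \frac{4 - -5}{5} = \frac{4 + 5}{5} = \frac{1}{5} \cdot 9 = \frac{9}{5}$)
$A^{3}{\left(5,1 \right)} 115 = \left(\frac{9}{5}\right)^{3} \cdot 115 = \frac{729}{125} \cdot 115 = \frac{16767}{25}$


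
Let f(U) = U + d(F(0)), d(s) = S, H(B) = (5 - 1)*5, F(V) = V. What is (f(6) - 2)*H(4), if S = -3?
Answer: 20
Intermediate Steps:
H(B) = 20 (H(B) = 4*5 = 20)
d(s) = -3
f(U) = -3 + U (f(U) = U - 3 = -3 + U)
(f(6) - 2)*H(4) = ((-3 + 6) - 2)*20 = (3 - 2)*20 = 1*20 = 20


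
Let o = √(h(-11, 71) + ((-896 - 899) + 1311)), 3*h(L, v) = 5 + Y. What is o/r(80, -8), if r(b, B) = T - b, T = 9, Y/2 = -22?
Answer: -I*√497/71 ≈ -0.31399*I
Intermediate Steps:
Y = -44 (Y = 2*(-22) = -44)
h(L, v) = -13 (h(L, v) = (5 - 44)/3 = (⅓)*(-39) = -13)
r(b, B) = 9 - b
o = I*√497 (o = √(-13 + ((-896 - 899) + 1311)) = √(-13 + (-1795 + 1311)) = √(-13 - 484) = √(-497) = I*√497 ≈ 22.293*I)
o/r(80, -8) = (I*√497)/(9 - 1*80) = (I*√497)/(9 - 80) = (I*√497)/(-71) = (I*√497)*(-1/71) = -I*√497/71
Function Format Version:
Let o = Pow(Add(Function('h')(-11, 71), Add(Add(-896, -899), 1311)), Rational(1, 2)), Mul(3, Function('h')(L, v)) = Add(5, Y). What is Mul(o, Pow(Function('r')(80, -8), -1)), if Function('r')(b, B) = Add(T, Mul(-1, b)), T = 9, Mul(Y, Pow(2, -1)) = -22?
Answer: Mul(Rational(-1, 71), I, Pow(497, Rational(1, 2))) ≈ Mul(-0.31399, I)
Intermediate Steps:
Y = -44 (Y = Mul(2, -22) = -44)
Function('h')(L, v) = -13 (Function('h')(L, v) = Mul(Rational(1, 3), Add(5, -44)) = Mul(Rational(1, 3), -39) = -13)
Function('r')(b, B) = Add(9, Mul(-1, b))
o = Mul(I, Pow(497, Rational(1, 2))) (o = Pow(Add(-13, Add(Add(-896, -899), 1311)), Rational(1, 2)) = Pow(Add(-13, Add(-1795, 1311)), Rational(1, 2)) = Pow(Add(-13, -484), Rational(1, 2)) = Pow(-497, Rational(1, 2)) = Mul(I, Pow(497, Rational(1, 2))) ≈ Mul(22.293, I))
Mul(o, Pow(Function('r')(80, -8), -1)) = Mul(Mul(I, Pow(497, Rational(1, 2))), Pow(Add(9, Mul(-1, 80)), -1)) = Mul(Mul(I, Pow(497, Rational(1, 2))), Pow(Add(9, -80), -1)) = Mul(Mul(I, Pow(497, Rational(1, 2))), Pow(-71, -1)) = Mul(Mul(I, Pow(497, Rational(1, 2))), Rational(-1, 71)) = Mul(Rational(-1, 71), I, Pow(497, Rational(1, 2)))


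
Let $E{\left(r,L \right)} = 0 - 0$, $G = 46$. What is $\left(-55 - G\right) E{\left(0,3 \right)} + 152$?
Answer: $152$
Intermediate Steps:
$E{\left(r,L \right)} = 0$ ($E{\left(r,L \right)} = 0 + 0 = 0$)
$\left(-55 - G\right) E{\left(0,3 \right)} + 152 = \left(-55 - 46\right) 0 + 152 = \left(-101\right) 0 + 152 = 0 + 152 = 152$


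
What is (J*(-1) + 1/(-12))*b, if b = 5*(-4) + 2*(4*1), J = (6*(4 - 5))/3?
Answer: -23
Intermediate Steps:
J = -2 (J = (6*(-1))*(⅓) = -6*⅓ = -2)
b = -12 (b = -20 + 2*4 = -20 + 8 = -12)
(J*(-1) + 1/(-12))*b = (-2*(-1) + 1/(-12))*(-12) = (2 - 1/12)*(-12) = (23/12)*(-12) = -23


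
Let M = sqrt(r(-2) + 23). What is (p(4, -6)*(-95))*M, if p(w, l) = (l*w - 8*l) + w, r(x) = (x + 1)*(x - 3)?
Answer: -5320*sqrt(7) ≈ -14075.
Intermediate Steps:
r(x) = (1 + x)*(-3 + x)
p(w, l) = w - 8*l + l*w (p(w, l) = (-8*l + l*w) + w = w - 8*l + l*w)
M = 2*sqrt(7) (M = sqrt((-3 + (-2)**2 - 2*(-2)) + 23) = sqrt((-3 + 4 + 4) + 23) = sqrt(5 + 23) = sqrt(28) = 2*sqrt(7) ≈ 5.2915)
(p(4, -6)*(-95))*M = ((4 - 8*(-6) - 6*4)*(-95))*(2*sqrt(7)) = ((4 + 48 - 24)*(-95))*(2*sqrt(7)) = (28*(-95))*(2*sqrt(7)) = -5320*sqrt(7)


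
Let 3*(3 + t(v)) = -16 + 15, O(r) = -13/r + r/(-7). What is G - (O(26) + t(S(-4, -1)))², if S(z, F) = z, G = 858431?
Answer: 1514171795/1764 ≈ 8.5837e+5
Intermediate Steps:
O(r) = -13/r - r/7 (O(r) = -13/r + r*(-⅐) = -13/r - r/7)
t(v) = -10/3 (t(v) = -3 + (-16 + 15)/3 = -3 + (⅓)*(-1) = -3 - ⅓ = -10/3)
G - (O(26) + t(S(-4, -1)))² = 858431 - ((-13/26 - ⅐*26) - 10/3)² = 858431 - ((-13*1/26 - 26/7) - 10/3)² = 858431 - ((-½ - 26/7) - 10/3)² = 858431 - (-59/14 - 10/3)² = 858431 - (-317/42)² = 858431 - 1*100489/1764 = 858431 - 100489/1764 = 1514171795/1764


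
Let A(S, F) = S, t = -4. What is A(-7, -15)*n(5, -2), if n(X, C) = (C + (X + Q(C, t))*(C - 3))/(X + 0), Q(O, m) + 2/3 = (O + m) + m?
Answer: -553/15 ≈ -36.867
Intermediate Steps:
Q(O, m) = -⅔ + O + 2*m (Q(O, m) = -⅔ + ((O + m) + m) = -⅔ + (O + 2*m) = -⅔ + O + 2*m)
n(X, C) = (C + (-3 + C)*(-26/3 + C + X))/X (n(X, C) = (C + (X + (-⅔ + C + 2*(-4)))*(C - 3))/(X + 0) = (C + (X + (-⅔ + C - 8))*(-3 + C))/X = (C + (X + (-26/3 + C))*(-3 + C))/X = (C + (-26/3 + C + X)*(-3 + C))/X = (C + (-3 + C)*(-26/3 + C + X))/X)
A(-7, -15)*n(5, -2) = -7*(-3 - 2 + 26/5 + (-2)²/5 - 32/3*(-2)/5) = -7*(-3 - 2 + 26*(⅕) + 4*(⅕) - 32/3*(-2)*⅕) = -7*(-3 - 2 + 26/5 + ⅘ + 64/15) = -7*79/15 = -553/15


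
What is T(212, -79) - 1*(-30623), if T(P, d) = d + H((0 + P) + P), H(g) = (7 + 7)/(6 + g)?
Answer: 6566967/215 ≈ 30544.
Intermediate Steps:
H(g) = 14/(6 + g)
T(P, d) = d + 14/(6 + 2*P) (T(P, d) = d + 14/(6 + ((0 + P) + P)) = d + 14/(6 + (P + P)) = d + 14/(6 + 2*P))
T(212, -79) - 1*(-30623) = (7 - 79*(3 + 212))/(3 + 212) - 1*(-30623) = (7 - 79*215)/215 + 30623 = (7 - 16985)/215 + 30623 = (1/215)*(-16978) + 30623 = -16978/215 + 30623 = 6566967/215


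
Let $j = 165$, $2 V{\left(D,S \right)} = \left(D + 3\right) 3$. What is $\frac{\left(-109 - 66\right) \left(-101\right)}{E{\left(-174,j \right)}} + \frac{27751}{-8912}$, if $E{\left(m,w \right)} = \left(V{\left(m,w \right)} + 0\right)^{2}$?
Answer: $- \frac{6673124519}{2345362128} \approx -2.8452$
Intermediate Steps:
$V{\left(D,S \right)} = \frac{9}{2} + \frac{3 D}{2}$ ($V{\left(D,S \right)} = \frac{\left(D + 3\right) 3}{2} = \frac{\left(3 + D\right) 3}{2} = \frac{9 + 3 D}{2} = \frac{9}{2} + \frac{3 D}{2}$)
$E{\left(m,w \right)} = \left(\frac{9}{2} + \frac{3 m}{2}\right)^{2}$ ($E{\left(m,w \right)} = \left(\left(\frac{9}{2} + \frac{3 m}{2}\right) + 0\right)^{2} = \left(\frac{9}{2} + \frac{3 m}{2}\right)^{2}$)
$\frac{\left(-109 - 66\right) \left(-101\right)}{E{\left(-174,j \right)}} + \frac{27751}{-8912} = \frac{\left(-109 - 66\right) \left(-101\right)}{\frac{9}{4} \left(3 - 174\right)^{2}} + \frac{27751}{-8912} = \frac{\left(-175\right) \left(-101\right)}{\frac{9}{4} \left(-171\right)^{2}} + 27751 \left(- \frac{1}{8912}\right) = \frac{17675}{\frac{9}{4} \cdot 29241} - \frac{27751}{8912} = \frac{17675}{\frac{263169}{4}} - \frac{27751}{8912} = 17675 \cdot \frac{4}{263169} - \frac{27751}{8912} = \frac{70700}{263169} - \frac{27751}{8912} = - \frac{6673124519}{2345362128}$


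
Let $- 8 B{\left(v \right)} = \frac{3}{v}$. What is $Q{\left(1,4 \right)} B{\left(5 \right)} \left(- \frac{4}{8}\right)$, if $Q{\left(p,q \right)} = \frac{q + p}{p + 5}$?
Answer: $\frac{1}{32} \approx 0.03125$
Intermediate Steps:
$Q{\left(p,q \right)} = \frac{p + q}{5 + p}$
$B{\left(v \right)} = - \frac{3}{8 v}$ ($B{\left(v \right)} = - \frac{3 \frac{1}{v}}{8} = - \frac{3}{8 v}$)
$Q{\left(1,4 \right)} B{\left(5 \right)} \left(- \frac{4}{8}\right) = \frac{1 + 4}{5 + 1} \left(- \frac{3}{8 \cdot 5}\right) \left(- \frac{4}{8}\right) = \frac{1}{6} \cdot 5 \left(\left(- \frac{3}{8}\right) \frac{1}{5}\right) \left(\left(-4\right) \frac{1}{8}\right) = \frac{1}{6} \cdot 5 \left(- \frac{3}{40}\right) \left(- \frac{1}{2}\right) = \frac{5}{6} \left(- \frac{3}{40}\right) \left(- \frac{1}{2}\right) = \left(- \frac{1}{16}\right) \left(- \frac{1}{2}\right) = \frac{1}{32}$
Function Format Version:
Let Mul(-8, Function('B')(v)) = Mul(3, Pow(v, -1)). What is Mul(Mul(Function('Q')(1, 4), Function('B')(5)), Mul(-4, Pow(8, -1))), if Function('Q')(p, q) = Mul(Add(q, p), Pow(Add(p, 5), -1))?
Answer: Rational(1, 32) ≈ 0.031250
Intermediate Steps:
Function('Q')(p, q) = Mul(Pow(Add(5, p), -1), Add(p, q)) (Function('Q')(p, q) = Mul(Add(p, q), Pow(Add(5, p), -1)) = Mul(Pow(Add(5, p), -1), Add(p, q)))
Function('B')(v) = Mul(Rational(-3, 8), Pow(v, -1)) (Function('B')(v) = Mul(Rational(-1, 8), Mul(3, Pow(v, -1))) = Mul(Rational(-3, 8), Pow(v, -1)))
Mul(Mul(Function('Q')(1, 4), Function('B')(5)), Mul(-4, Pow(8, -1))) = Mul(Mul(Mul(Pow(Add(5, 1), -1), Add(1, 4)), Mul(Rational(-3, 8), Pow(5, -1))), Mul(-4, Pow(8, -1))) = Mul(Mul(Mul(Pow(6, -1), 5), Mul(Rational(-3, 8), Rational(1, 5))), Mul(-4, Rational(1, 8))) = Mul(Mul(Mul(Rational(1, 6), 5), Rational(-3, 40)), Rational(-1, 2)) = Mul(Mul(Rational(5, 6), Rational(-3, 40)), Rational(-1, 2)) = Mul(Rational(-1, 16), Rational(-1, 2)) = Rational(1, 32)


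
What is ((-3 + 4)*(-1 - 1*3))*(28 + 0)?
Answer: -112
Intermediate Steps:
((-3 + 4)*(-1 - 1*3))*(28 + 0) = (1*(-1 - 3))*28 = (1*(-4))*28 = -4*28 = -112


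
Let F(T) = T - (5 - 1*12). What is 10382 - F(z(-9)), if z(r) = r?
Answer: 10384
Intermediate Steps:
F(T) = 7 + T (F(T) = T - (5 - 12) = T - 1*(-7) = T + 7 = 7 + T)
10382 - F(z(-9)) = 10382 - (7 - 9) = 10382 - 1*(-2) = 10382 + 2 = 10384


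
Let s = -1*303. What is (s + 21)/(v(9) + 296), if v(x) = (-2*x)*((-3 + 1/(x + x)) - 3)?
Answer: -282/403 ≈ -0.69975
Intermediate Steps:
v(x) = -2*x*(-6 + 1/(2*x)) (v(x) = (-2*x)*((-3 + 1/(2*x)) - 3) = (-2*x)*(-6 + 1/(2*x)) = -2*x*(-6 + 1/(2*x)))
s = -303
(s + 21)/(v(9) + 296) = (-303 + 21)/((-1 + 12*9) + 296) = -282/((-1 + 108) + 296) = -282/(107 + 296) = -282/403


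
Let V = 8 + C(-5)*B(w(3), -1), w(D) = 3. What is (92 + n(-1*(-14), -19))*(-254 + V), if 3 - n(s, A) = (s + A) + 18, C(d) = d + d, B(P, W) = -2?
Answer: -18532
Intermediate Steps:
C(d) = 2*d
n(s, A) = -15 - A - s (n(s, A) = 3 - ((s + A) + 18) = 3 - ((A + s) + 18) = 3 - (18 + A + s) = 3 + (-18 - A - s) = -15 - A - s)
V = 28 (V = 8 + (2*(-5))*(-2) = 8 - 10*(-2) = 8 + 20 = 28)
(92 + n(-1*(-14), -19))*(-254 + V) = (92 + (-15 - 1*(-19) - (-1)*(-14)))*(-254 + 28) = (92 + (-15 + 19 - 1*14))*(-226) = (92 + (-15 + 19 - 14))*(-226) = (92 - 10)*(-226) = 82*(-226) = -18532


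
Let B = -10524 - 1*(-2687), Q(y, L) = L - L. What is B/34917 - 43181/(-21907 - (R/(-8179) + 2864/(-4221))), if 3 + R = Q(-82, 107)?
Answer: 46125930575395403/26407175237513340 ≈ 1.7467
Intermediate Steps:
Q(y, L) = 0
R = -3 (R = -3 + 0 = -3)
B = -7837 (B = -10524 + 2687 = -7837)
B/34917 - 43181/(-21907 - (R/(-8179) + 2864/(-4221))) = -7837/34917 - 43181/(-21907 - (-3/(-8179) + 2864/(-4221))) = -7837*1/34917 - 43181/(-21907 - (-3*(-1/8179) + 2864*(-1/4221))) = -7837/34917 - 43181/(-21907 - (3/8179 - 2864/4221)) = -7837/34917 - 43181/(-21907 - 1*(-23411993/34523559)) = -7837/34917 - 43181/(-21907 + 23411993/34523559) = -7837/34917 - 43181/(-756284195020/34523559) = -7837/34917 - 43181*(-34523559/756284195020) = -7837/34917 + 1490761801179/756284195020 = 46125930575395403/26407175237513340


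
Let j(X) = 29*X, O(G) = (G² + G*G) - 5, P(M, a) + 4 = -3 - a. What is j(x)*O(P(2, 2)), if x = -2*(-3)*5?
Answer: 136590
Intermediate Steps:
P(M, a) = -7 - a (P(M, a) = -4 + (-3 - a) = -7 - a)
O(G) = -5 + 2*G² (O(G) = (G² + G²) - 5 = 2*G² - 5 = -5 + 2*G²)
x = 30 (x = 6*5 = 30)
j(x)*O(P(2, 2)) = (29*30)*(-5 + 2*(-7 - 1*2)²) = 870*(-5 + 2*(-7 - 2)²) = 870*(-5 + 2*(-9)²) = 870*(-5 + 2*81) = 870*(-5 + 162) = 870*157 = 136590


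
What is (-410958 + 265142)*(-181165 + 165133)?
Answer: 2337722112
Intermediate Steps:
(-410958 + 265142)*(-181165 + 165133) = -145816*(-16032) = 2337722112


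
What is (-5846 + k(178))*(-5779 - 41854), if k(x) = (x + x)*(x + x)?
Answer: -5758353370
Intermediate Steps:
k(x) = 4*x² (k(x) = (2*x)*(2*x) = 4*x²)
(-5846 + k(178))*(-5779 - 41854) = (-5846 + 4*178²)*(-5779 - 41854) = (-5846 + 4*31684)*(-47633) = (-5846 + 126736)*(-47633) = 120890*(-47633) = -5758353370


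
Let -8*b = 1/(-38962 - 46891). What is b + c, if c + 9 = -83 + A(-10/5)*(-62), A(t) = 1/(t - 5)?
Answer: -399731561/4807768 ≈ -83.143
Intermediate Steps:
A(t) = 1/(-5 + t)
b = 1/686824 (b = -1/(8*(-38962 - 46891)) = -⅛/(-85853) = -⅛*(-1/85853) = 1/686824 ≈ 1.4560e-6)
c = -582/7 (c = -9 + (-83 - 62/(-5 - 10/5)) = -9 + (-83 - 62/(-5 - 10*⅕)) = -9 + (-83 - 62/(-5 - 2)) = -9 + (-83 - 62/(-7)) = -9 + (-83 - ⅐*(-62)) = -9 + (-83 + 62/7) = -9 - 519/7 = -582/7 ≈ -83.143)
b + c = 1/686824 - 582/7 = -399731561/4807768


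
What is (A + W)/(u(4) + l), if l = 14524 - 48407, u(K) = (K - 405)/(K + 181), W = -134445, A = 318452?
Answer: -34041295/6268756 ≈ -5.4303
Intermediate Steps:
u(K) = (-405 + K)/(181 + K)
l = -33883
(A + W)/(u(4) + l) = (318452 - 134445)/((-405 + 4)/(181 + 4) - 33883) = 184007/(-401/185 - 33883) = 184007/(-6268756/185) = 184007*(-185/6268756) = -34041295/6268756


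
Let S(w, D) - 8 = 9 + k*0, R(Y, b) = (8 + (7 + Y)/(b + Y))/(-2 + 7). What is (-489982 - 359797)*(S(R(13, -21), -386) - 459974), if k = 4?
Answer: 390861799503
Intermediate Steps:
R(Y, b) = 8/5 + (7 + Y)/(5*(Y + b)) (R(Y, b) = (8 + (7 + Y)/(Y + b))/5 = (8 + (7 + Y)/(Y + b))*(1/5) = 8/5 + (7 + Y)/(5*(Y + b)))
S(w, D) = 17 (S(w, D) = 8 + (9 + 4*0) = 8 + (9 + 0) = 8 + 9 = 17)
(-489982 - 359797)*(S(R(13, -21), -386) - 459974) = (-489982 - 359797)*(17 - 459974) = -849779*(-459957) = 390861799503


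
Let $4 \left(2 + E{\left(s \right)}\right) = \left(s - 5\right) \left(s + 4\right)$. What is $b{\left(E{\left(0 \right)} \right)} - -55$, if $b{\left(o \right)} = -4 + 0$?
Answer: $51$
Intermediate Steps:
$E{\left(s \right)} = -2 + \frac{\left(-5 + s\right) \left(4 + s\right)}{4}$ ($E{\left(s \right)} = -2 + \frac{\left(s - 5\right) \left(s + 4\right)}{4} = -2 + \frac{\left(-5 + s\right) \left(4 + s\right)}{4}$)
$b{\left(o \right)} = -4$
$b{\left(E{\left(0 \right)} \right)} - -55 = -4 - -55 = -4 + 55 = 51$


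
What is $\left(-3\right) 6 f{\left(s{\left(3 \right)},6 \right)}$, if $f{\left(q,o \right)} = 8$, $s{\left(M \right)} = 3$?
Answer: $-144$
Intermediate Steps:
$\left(-3\right) 6 f{\left(s{\left(3 \right)},6 \right)} = \left(-3\right) 6 \cdot 8 = \left(-18\right) 8 = -144$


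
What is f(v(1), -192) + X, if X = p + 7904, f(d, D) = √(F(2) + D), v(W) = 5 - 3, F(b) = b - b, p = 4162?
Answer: 12066 + 8*I*√3 ≈ 12066.0 + 13.856*I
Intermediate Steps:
F(b) = 0
v(W) = 2
f(d, D) = √D (f(d, D) = √(0 + D) = √D)
X = 12066 (X = 4162 + 7904 = 12066)
f(v(1), -192) + X = √(-192) + 12066 = 8*I*√3 + 12066 = 12066 + 8*I*√3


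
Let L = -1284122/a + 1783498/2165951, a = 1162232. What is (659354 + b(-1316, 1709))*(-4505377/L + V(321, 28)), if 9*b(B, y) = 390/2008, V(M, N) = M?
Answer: 11262244043141643467168107255/1067011365023916 ≈ 1.0555e+13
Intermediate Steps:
b(B, y) = 65/3012 (b(B, y) = (390/2008)/9 = (390*(1/2008))/9 = (⅑)*(195/1004) = 65/3012)
L = -354253441243/1258668781316 (L = -1284122/1162232 + 1783498/2165951 = -1284122*1/1162232 + 1783498*(1/2165951) = -642061/581116 + 1783498/2165951 = -354253441243/1258668781316 ≈ -0.28145)
(659354 + b(-1316, 1709))*(-4505377/L + V(321, 28)) = (659354 + 65/3012)*(-4505377/(-354253441243/1258668781316) + 321) = 1985974313*(-4505377*(-1258668781316/354253441243) + 321)/3012 = 1985974313*(5670777377959136132/354253441243 + 321)/3012 = (1985974313/3012)*(5670891093313775135/354253441243) = 11262244043141643467168107255/1067011365023916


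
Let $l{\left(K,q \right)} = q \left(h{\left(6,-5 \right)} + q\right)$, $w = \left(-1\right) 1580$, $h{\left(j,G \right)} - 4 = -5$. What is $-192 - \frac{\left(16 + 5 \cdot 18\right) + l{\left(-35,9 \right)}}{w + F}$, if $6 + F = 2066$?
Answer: $- \frac{46169}{240} \approx -192.37$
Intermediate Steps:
$F = 2060$ ($F = -6 + 2066 = 2060$)
$h{\left(j,G \right)} = -1$ ($h{\left(j,G \right)} = 4 - 5 = -1$)
$w = -1580$
$l{\left(K,q \right)} = q \left(-1 + q\right)$
$-192 - \frac{\left(16 + 5 \cdot 18\right) + l{\left(-35,9 \right)}}{w + F} = -192 - \frac{\left(16 + 5 \cdot 18\right) + 9 \left(-1 + 9\right)}{-1580 + 2060} = -192 - \frac{\left(16 + 90\right) + 9 \cdot 8}{480} = -192 - \left(106 + 72\right) \frac{1}{480} = -192 - 178 \cdot \frac{1}{480} = -192 - \frac{89}{240} = - \frac{46169}{240}$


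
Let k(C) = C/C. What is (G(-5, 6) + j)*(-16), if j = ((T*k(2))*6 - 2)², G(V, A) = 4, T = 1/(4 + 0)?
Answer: -68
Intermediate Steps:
k(C) = 1
T = ¼ (T = 1/4 = ¼ ≈ 0.25000)
j = ¼ (j = (((¼)*1)*6 - 2)² = ((¼)*6 - 2)² = (3/2 - 2)² = (-½)² = ¼ ≈ 0.25000)
(G(-5, 6) + j)*(-16) = (4 + ¼)*(-16) = (17/4)*(-16) = -68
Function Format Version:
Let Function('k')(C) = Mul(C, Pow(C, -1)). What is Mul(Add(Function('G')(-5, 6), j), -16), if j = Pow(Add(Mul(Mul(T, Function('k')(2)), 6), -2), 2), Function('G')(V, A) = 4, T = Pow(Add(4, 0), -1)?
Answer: -68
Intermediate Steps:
Function('k')(C) = 1
T = Rational(1, 4) (T = Pow(4, -1) = Rational(1, 4) ≈ 0.25000)
j = Rational(1, 4) (j = Pow(Add(Mul(Mul(Rational(1, 4), 1), 6), -2), 2) = Pow(Add(Mul(Rational(1, 4), 6), -2), 2) = Pow(Add(Rational(3, 2), -2), 2) = Pow(Rational(-1, 2), 2) = Rational(1, 4) ≈ 0.25000)
Mul(Add(Function('G')(-5, 6), j), -16) = Mul(Add(4, Rational(1, 4)), -16) = Mul(Rational(17, 4), -16) = -68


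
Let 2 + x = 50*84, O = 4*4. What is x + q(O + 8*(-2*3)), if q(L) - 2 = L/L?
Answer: 4201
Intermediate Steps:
O = 16
q(L) = 3 (q(L) = 2 + L/L = 2 + 1 = 3)
x = 4198 (x = -2 + 50*84 = -2 + 4200 = 4198)
x + q(O + 8*(-2*3)) = 4198 + 3 = 4201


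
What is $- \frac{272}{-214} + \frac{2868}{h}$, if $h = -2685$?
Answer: $\frac{19428}{95765} \approx 0.20287$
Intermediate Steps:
$- \frac{272}{-214} + \frac{2868}{h} = - \frac{272}{-214} + \frac{2868}{-2685} = \left(-272\right) \left(- \frac{1}{214}\right) + 2868 \left(- \frac{1}{2685}\right) = \frac{136}{107} - \frac{956}{895} = \frac{19428}{95765}$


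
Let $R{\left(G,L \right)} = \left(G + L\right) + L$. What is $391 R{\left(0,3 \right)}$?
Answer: $2346$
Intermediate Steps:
$R{\left(G,L \right)} = G + 2 L$
$391 R{\left(0,3 \right)} = 391 \left(0 + 2 \cdot 3\right) = 391 \left(0 + 6\right) = 391 \cdot 6 = 2346$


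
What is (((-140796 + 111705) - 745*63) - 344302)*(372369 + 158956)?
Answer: -223330774600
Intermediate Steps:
(((-140796 + 111705) - 745*63) - 344302)*(372369 + 158956) = ((-29091 - 46935) - 344302)*531325 = (-76026 - 344302)*531325 = -420328*531325 = -223330774600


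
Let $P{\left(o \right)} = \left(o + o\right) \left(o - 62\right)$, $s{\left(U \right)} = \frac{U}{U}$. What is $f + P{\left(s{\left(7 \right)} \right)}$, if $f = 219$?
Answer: $97$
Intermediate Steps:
$s{\left(U \right)} = 1$
$P{\left(o \right)} = 2 o \left(-62 + o\right)$
$f + P{\left(s{\left(7 \right)} \right)} = 219 + 2 \cdot 1 \left(-62 + 1\right) = 219 + 2 \cdot 1 \left(-61\right) = 219 - 122 = 97$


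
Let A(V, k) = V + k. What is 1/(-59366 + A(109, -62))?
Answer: -1/59319 ≈ -1.6858e-5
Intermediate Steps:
1/(-59366 + A(109, -62)) = 1/(-59366 + (109 - 62)) = 1/(-59366 + 47) = 1/(-59319) = -1/59319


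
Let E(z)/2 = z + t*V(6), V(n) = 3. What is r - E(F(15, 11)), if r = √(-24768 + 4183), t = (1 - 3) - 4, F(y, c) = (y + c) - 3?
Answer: -10 + I*√20585 ≈ -10.0 + 143.47*I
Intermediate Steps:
F(y, c) = -3 + c + y (F(y, c) = (c + y) - 3 = -3 + c + y)
t = -6 (t = -2 - 4 = -6)
E(z) = -36 + 2*z (E(z) = 2*(z - 6*3) = 2*(z - 18) = 2*(-18 + z) = -36 + 2*z)
r = I*√20585 (r = √(-20585) = I*√20585 ≈ 143.47*I)
r - E(F(15, 11)) = I*√20585 - (-36 + 2*(-3 + 11 + 15)) = I*√20585 - (-36 + 2*23) = I*√20585 - (-36 + 46) = I*√20585 - 1*10 = I*√20585 - 10 = -10 + I*√20585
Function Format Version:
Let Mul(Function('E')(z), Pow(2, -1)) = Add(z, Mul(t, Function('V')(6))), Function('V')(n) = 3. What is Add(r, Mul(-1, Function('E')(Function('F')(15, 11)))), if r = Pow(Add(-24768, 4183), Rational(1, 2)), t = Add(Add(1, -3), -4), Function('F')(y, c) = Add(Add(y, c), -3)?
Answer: Add(-10, Mul(I, Pow(20585, Rational(1, 2)))) ≈ Add(-10.000, Mul(143.47, I))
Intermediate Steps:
Function('F')(y, c) = Add(-3, c, y) (Function('F')(y, c) = Add(Add(c, y), -3) = Add(-3, c, y))
t = -6 (t = Add(-2, -4) = -6)
Function('E')(z) = Add(-36, Mul(2, z)) (Function('E')(z) = Mul(2, Add(z, Mul(-6, 3))) = Mul(2, Add(z, -18)) = Mul(2, Add(-18, z)) = Add(-36, Mul(2, z)))
r = Mul(I, Pow(20585, Rational(1, 2))) (r = Pow(-20585, Rational(1, 2)) = Mul(I, Pow(20585, Rational(1, 2))) ≈ Mul(143.47, I))
Add(r, Mul(-1, Function('E')(Function('F')(15, 11)))) = Add(Mul(I, Pow(20585, Rational(1, 2))), Mul(-1, Add(-36, Mul(2, Add(-3, 11, 15))))) = Add(Mul(I, Pow(20585, Rational(1, 2))), Mul(-1, Add(-36, Mul(2, 23)))) = Add(Mul(I, Pow(20585, Rational(1, 2))), Mul(-1, Add(-36, 46))) = Add(Mul(I, Pow(20585, Rational(1, 2))), Mul(-1, 10)) = Add(Mul(I, Pow(20585, Rational(1, 2))), -10) = Add(-10, Mul(I, Pow(20585, Rational(1, 2))))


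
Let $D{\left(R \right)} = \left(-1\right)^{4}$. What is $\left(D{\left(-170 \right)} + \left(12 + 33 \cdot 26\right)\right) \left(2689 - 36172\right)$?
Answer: $-29163693$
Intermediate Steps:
$D{\left(R \right)} = 1$
$\left(D{\left(-170 \right)} + \left(12 + 33 \cdot 26\right)\right) \left(2689 - 36172\right) = \left(1 + \left(12 + 33 \cdot 26\right)\right) \left(2689 - 36172\right) = \left(1 + \left(12 + 858\right)\right) \left(-33483\right) = \left(1 + 870\right) \left(-33483\right) = 871 \left(-33483\right) = -29163693$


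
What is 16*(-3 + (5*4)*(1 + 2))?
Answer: 912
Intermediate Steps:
16*(-3 + (5*4)*(1 + 2)) = 16*(-3 + 20*3) = 16*(-3 + 60) = 16*57 = 912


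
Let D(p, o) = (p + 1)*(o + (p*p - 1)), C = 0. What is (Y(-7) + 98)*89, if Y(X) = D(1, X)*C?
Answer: 8722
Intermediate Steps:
D(p, o) = (1 + p)*(-1 + o + p²) (D(p, o) = (1 + p)*(o + (p² - 1)) = (1 + p)*(o + (-1 + p²)) = (1 + p)*(-1 + o + p²))
Y(X) = 0 (Y(X) = (-1 + X + 1² + 1³ - 1*1 + X*1)*0 = (-1 + X + 1 + 1 - 1 + X)*0 = (2*X)*0 = 0)
(Y(-7) + 98)*89 = (0 + 98)*89 = 98*89 = 8722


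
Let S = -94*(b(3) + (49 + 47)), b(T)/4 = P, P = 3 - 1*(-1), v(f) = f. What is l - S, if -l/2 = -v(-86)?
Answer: 10356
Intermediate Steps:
P = 4 (P = 3 + 1 = 4)
l = -172 (l = -(-2)*(-86) = -2*86 = -172)
b(T) = 16 (b(T) = 4*4 = 16)
S = -10528 (S = -94*(16 + (49 + 47)) = -94*(16 + 96) = -94*112 = -10528)
l - S = -172 - 1*(-10528) = -172 + 10528 = 10356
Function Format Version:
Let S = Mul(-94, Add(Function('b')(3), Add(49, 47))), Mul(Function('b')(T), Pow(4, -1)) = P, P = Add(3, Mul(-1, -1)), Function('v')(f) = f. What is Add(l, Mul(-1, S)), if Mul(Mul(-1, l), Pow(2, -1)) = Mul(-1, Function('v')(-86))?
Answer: 10356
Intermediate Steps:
P = 4 (P = Add(3, 1) = 4)
l = -172 (l = Mul(-2, Mul(-1, -86)) = Mul(-2, 86) = -172)
Function('b')(T) = 16 (Function('b')(T) = Mul(4, 4) = 16)
S = -10528 (S = Mul(-94, Add(16, Add(49, 47))) = Mul(-94, Add(16, 96)) = Mul(-94, 112) = -10528)
Add(l, Mul(-1, S)) = Add(-172, Mul(-1, -10528)) = Add(-172, 10528) = 10356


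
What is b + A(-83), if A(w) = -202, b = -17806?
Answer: -18008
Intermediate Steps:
b + A(-83) = -17806 - 202 = -18008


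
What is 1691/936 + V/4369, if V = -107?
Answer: 7287827/4089384 ≈ 1.7821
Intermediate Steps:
1691/936 + V/4369 = 1691/936 - 107/4369 = 7287827/4089384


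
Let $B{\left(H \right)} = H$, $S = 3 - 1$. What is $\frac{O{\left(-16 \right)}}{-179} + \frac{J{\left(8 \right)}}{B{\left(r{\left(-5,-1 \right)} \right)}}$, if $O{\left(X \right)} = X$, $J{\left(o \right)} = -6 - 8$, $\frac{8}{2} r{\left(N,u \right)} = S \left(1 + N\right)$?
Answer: $\frac{1269}{179} \approx 7.0894$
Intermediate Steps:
$S = 2$
$r{\left(N,u \right)} = \frac{1}{2} + \frac{N}{2}$ ($r{\left(N,u \right)} = \frac{2 \left(1 + N\right)}{4} = \frac{2 + 2 N}{4} = \frac{1}{2} + \frac{N}{2}$)
$J{\left(o \right)} = -14$
$\frac{O{\left(-16 \right)}}{-179} + \frac{J{\left(8 \right)}}{B{\left(r{\left(-5,-1 \right)} \right)}} = - \frac{16}{-179} - \frac{14}{\frac{1}{2} + \frac{1}{2} \left(-5\right)} = \left(-16\right) \left(- \frac{1}{179}\right) - \frac{14}{\frac{1}{2} - \frac{5}{2}} = \frac{16}{179} - \frac{14}{-2} = \frac{16}{179} - -7 = \frac{16}{179} + 7 = \frac{1269}{179}$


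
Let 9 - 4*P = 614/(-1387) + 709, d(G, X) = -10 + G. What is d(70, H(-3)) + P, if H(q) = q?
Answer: -318703/2774 ≈ -114.89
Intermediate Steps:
P = -485143/2774 (P = 9/4 - (614/(-1387) + 709)/4 = 9/4 - (614*(-1/1387) + 709)/4 = 9/4 - (-614/1387 + 709)/4 = 9/4 - ¼*982769/1387 = 9/4 - 982769/5548 = -485143/2774 ≈ -174.89)
d(70, H(-3)) + P = (-10 + 70) - 485143/2774 = 60 - 485143/2774 = -318703/2774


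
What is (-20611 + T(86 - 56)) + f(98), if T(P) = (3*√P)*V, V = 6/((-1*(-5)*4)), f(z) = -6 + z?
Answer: -20519 + 9*√30/10 ≈ -20514.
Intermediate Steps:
V = 3/10 (V = 6/((5*4)) = 6/20 = 6*(1/20) = 3/10 ≈ 0.30000)
T(P) = 9*√P/10 (T(P) = (3*√P)*(3/10) = 9*√P/10)
(-20611 + T(86 - 56)) + f(98) = (-20611 + 9*√(86 - 56)/10) + (-6 + 98) = (-20611 + 9*√30/10) + 92 = -20519 + 9*√30/10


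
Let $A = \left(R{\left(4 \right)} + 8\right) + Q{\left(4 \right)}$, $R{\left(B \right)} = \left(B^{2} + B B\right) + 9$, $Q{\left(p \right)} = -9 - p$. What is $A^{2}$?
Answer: $1296$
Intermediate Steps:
$R{\left(B \right)} = 9 + 2 B^{2}$ ($R{\left(B \right)} = \left(B^{2} + B^{2}\right) + 9 = 2 B^{2} + 9 = 9 + 2 B^{2}$)
$A = 36$ ($A = \left(\left(9 + 2 \cdot 4^{2}\right) + 8\right) - 13 = \left(\left(9 + 2 \cdot 16\right) + 8\right) - 13 = \left(\left(9 + 32\right) + 8\right) - 13 = \left(41 + 8\right) - 13 = 49 - 13 = 36$)
$A^{2} = 36^{2} = 1296$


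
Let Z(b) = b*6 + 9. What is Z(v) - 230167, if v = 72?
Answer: -229726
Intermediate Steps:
Z(b) = 9 + 6*b (Z(b) = 6*b + 9 = 9 + 6*b)
Z(v) - 230167 = (9 + 6*72) - 230167 = (9 + 432) - 230167 = 441 - 230167 = -229726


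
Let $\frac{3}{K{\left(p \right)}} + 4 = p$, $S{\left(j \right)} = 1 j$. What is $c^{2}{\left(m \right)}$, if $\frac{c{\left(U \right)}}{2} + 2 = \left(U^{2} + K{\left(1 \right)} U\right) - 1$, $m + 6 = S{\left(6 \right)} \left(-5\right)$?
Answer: $7064964$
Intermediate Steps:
$S{\left(j \right)} = j$
$K{\left(p \right)} = \frac{3}{-4 + p}$
$m = -36$ ($m = -6 + 6 \left(-5\right) = -6 - 30 = -36$)
$c{\left(U \right)} = -6 - 2 U + 2 U^{2}$ ($c{\left(U \right)} = -4 + 2 \left(\left(U^{2} + \frac{3}{-4 + 1} U\right) - 1\right) = -4 + 2 \left(\left(U^{2} + \frac{3}{-3} U\right) - 1\right) = -4 + 2 \left(\left(U^{2} + 3 \left(- \frac{1}{3}\right) U\right) - 1\right) = -4 + 2 \left(\left(U^{2} - U\right) - 1\right) = -4 + 2 \left(-1 + U^{2} - U\right) = -4 - \left(2 - 2 U^{2} + 2 U\right) = -6 - 2 U + 2 U^{2}$)
$c^{2}{\left(m \right)} = \left(-6 - -72 + 2 \left(-36\right)^{2}\right)^{2} = \left(-6 + 72 + 2 \cdot 1296\right)^{2} = \left(-6 + 72 + 2592\right)^{2} = 2658^{2} = 7064964$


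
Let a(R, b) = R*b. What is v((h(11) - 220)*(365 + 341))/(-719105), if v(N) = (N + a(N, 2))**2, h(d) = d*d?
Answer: -43966541124/719105 ≈ -61141.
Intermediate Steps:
h(d) = d**2
v(N) = 9*N**2 (v(N) = (N + N*2)**2 = (N + 2*N)**2 = (3*N)**2 = 9*N**2)
v((h(11) - 220)*(365 + 341))/(-719105) = (9*((11**2 - 220)*(365 + 341))**2)/(-719105) = (9*((121 - 220)*706)**2)*(-1/719105) = (9*(-99*706)**2)*(-1/719105) = (9*(-69894)**2)*(-1/719105) = (9*4885171236)*(-1/719105) = 43966541124*(-1/719105) = -43966541124/719105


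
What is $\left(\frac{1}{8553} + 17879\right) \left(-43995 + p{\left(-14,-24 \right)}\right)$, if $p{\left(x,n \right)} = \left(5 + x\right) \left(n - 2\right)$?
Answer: $- \frac{2230630736656}{2851} \approx -7.824 \cdot 10^{8}$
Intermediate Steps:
$p{\left(x,n \right)} = \left(-2 + n\right) \left(5 + x\right)$ ($p{\left(x,n \right)} = \left(5 + x\right) \left(n - 2\right) = \left(5 + x\right) \left(-2 + n\right) = \left(-2 + n\right) \left(5 + x\right)$)
$\left(\frac{1}{8553} + 17879\right) \left(-43995 + p{\left(-14,-24 \right)}\right) = \left(\frac{1}{8553} + 17879\right) \left(-43995 - -234\right) = \left(\frac{1}{8553} + 17879\right) \left(-43995 + \left(-10 + 28 - 120 + 336\right)\right) = \frac{152919088 \left(-43995 + 234\right)}{8553} = \frac{152919088}{8553} \left(-43761\right) = - \frac{2230630736656}{2851}$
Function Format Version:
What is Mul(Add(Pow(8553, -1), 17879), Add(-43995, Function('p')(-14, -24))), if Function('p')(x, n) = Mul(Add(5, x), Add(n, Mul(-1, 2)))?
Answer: Rational(-2230630736656, 2851) ≈ -7.8240e+8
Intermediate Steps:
Function('p')(x, n) = Mul(Add(-2, n), Add(5, x)) (Function('p')(x, n) = Mul(Add(5, x), Add(n, -2)) = Mul(Add(5, x), Add(-2, n)) = Mul(Add(-2, n), Add(5, x)))
Mul(Add(Pow(8553, -1), 17879), Add(-43995, Function('p')(-14, -24))) = Mul(Add(Pow(8553, -1), 17879), Add(-43995, Add(-10, Mul(-2, -14), Mul(5, -24), Mul(-24, -14)))) = Mul(Add(Rational(1, 8553), 17879), Add(-43995, Add(-10, 28, -120, 336))) = Mul(Rational(152919088, 8553), Add(-43995, 234)) = Mul(Rational(152919088, 8553), -43761) = Rational(-2230630736656, 2851)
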